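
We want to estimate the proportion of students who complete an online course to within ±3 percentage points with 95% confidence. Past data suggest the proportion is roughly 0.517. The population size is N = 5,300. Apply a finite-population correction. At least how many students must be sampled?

888

For a proportion with margin E = 0.03 at 95% confidence, z = 1.960.
n = p̂(1−p̂)(z/E)² = 0.517 × 0.483 × (1.960/0.03)² = 1065.88 — call this n₀.
Finite-population correction with N = 5,300: n = n₀ / (1 + (n₀−1)/N) = 1065.88 / 1.201 = 887.49
Round up: n = 888.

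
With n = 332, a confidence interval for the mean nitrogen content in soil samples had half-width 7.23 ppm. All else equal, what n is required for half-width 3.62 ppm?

Margin of error scales as 1/√n, so n₂ = n₁·(E₁/E₂)².
n₂ = 332 × (7.23/3.62)² = 332 × 3.989 = 1324.35
Round up: n₂ = 1325.

n = 1325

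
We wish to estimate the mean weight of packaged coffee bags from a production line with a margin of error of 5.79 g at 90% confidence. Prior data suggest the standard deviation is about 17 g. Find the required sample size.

For a mean, the margin of error is E = z·σ/√n, so n = (zσ/E)².
At 90% confidence, z = 1.645.
n = (1.645 × 17 / 5.79)² = 23.33
Round up: n = 24.

24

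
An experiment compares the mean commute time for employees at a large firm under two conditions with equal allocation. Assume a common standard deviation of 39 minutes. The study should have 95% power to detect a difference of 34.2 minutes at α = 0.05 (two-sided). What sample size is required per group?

For two equal groups, n per group = 2·((z_{α/2} + z_β)·σ/δ)².
z_{α/2} = 1.960; z_β = 1.645 (power 95%).
n = 2 × (3.605 × 39 / 34.2)² = 2 × 16.90 = 33.80
Round up: n = 34 per group.

34 per group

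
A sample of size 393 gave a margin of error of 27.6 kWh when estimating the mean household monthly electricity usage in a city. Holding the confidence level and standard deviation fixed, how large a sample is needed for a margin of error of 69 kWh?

63

Margin of error scales as 1/√n, so n₂ = n₁·(E₁/E₂)².
n₂ = 393 × (27.6/69)² = 393 × 0.16 = 62.88
Round up: n₂ = 63.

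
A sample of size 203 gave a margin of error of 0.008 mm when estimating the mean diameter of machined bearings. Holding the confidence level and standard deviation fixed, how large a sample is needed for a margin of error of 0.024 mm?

n = 23

Margin of error scales as 1/√n, so n₂ = n₁·(E₁/E₂)².
n₂ = 203 × (0.008/0.024)² = 203 × 0.1111 = 22.55
Round up: n₂ = 23.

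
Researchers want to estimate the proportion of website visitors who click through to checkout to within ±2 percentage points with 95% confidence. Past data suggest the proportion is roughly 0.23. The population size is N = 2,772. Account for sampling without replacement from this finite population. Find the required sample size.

For a proportion with margin E = 0.02 at 95% confidence, z = 1.960.
n = p̂(1−p̂)(z/E)² = 0.23 × 0.77 × (1.960/0.02)² = 1700.87 — call this n₀.
Finite-population correction with N = 2,772: n = n₀ / (1 + (n₀−1)/N) = 1700.87 / 1.613 = 1054.48
Round up: n = 1055.

1055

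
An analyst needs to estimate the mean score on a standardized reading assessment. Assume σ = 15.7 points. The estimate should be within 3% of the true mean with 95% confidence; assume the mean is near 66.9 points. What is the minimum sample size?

For a mean, the margin of error is E = z·σ/√n, so n = (zσ/E)².
At 95% confidence, z = 1.960.
E = 3% of 66.9 = 2.007 points.
n = (1.960 × 15.7 / 2.007)² = 235.08
Round up: n = 236.

n = 236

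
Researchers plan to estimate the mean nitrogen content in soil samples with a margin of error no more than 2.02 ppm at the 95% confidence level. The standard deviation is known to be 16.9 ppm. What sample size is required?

n = 269

For a mean, the margin of error is E = z·σ/√n, so n = (zσ/E)².
At 95% confidence, z = 1.960.
n = (1.960 × 16.9 / 2.02)² = 268.90
Round up: n = 269.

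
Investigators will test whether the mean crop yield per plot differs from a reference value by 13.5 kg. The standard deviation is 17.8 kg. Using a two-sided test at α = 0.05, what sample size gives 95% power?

23

For a one-sample z-test, n = ((z_{α/2} + z_β)·σ/δ)².
z_{α/2} = 1.960 (two-sided α = 0.05); z_β = 1.645 (power 95% → β = 0.05).
n = (3.605 × 17.8 / 13.5)² = 22.59
Round up: n = 23.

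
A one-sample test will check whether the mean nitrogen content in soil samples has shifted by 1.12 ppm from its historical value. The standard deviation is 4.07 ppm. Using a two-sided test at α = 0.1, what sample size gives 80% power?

For a one-sample z-test, n = ((z_{α/2} + z_β)·σ/δ)².
z_{α/2} = 1.645 (two-sided α = 0.1); z_β = 0.842 (power 80% → β = 0.2).
n = (2.487 × 4.07 / 1.12)² = 81.68
Round up: n = 82.

n = 82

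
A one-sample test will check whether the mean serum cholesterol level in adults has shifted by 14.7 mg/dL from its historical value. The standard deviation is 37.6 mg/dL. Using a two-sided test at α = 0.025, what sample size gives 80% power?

63

For a one-sample z-test, n = ((z_{α/2} + z_β)·σ/δ)².
z_{α/2} = 2.241 (two-sided α = 0.025); z_β = 0.842 (power 80% → β = 0.2).
n = (3.083 × 37.6 / 14.7)² = 62.19
Round up: n = 63.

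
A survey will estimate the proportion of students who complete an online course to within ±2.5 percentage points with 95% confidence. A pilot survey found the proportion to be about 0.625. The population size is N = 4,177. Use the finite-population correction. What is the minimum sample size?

n = 1072

For a proportion with margin E = 0.025 at 95% confidence, z = 1.960.
n = p̂(1−p̂)(z/E)² = 0.625 × 0.375 × (1.960/0.025)² = 1440.60 — call this n₀.
Finite-population correction with N = 4,177: n = n₀ / (1 + (n₀−1)/N) = 1440.60 / 1.345 = 1071.08
Round up: n = 1072.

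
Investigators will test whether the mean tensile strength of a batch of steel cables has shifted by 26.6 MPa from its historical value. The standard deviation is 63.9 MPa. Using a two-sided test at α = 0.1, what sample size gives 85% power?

For a one-sample z-test, n = ((z_{α/2} + z_β)·σ/δ)².
z_{α/2} = 1.645 (two-sided α = 0.1); z_β = 1.036 (power 85% → β = 0.15).
n = (2.681 × 63.9 / 26.6)² = 41.48
Round up: n = 42.

n = 42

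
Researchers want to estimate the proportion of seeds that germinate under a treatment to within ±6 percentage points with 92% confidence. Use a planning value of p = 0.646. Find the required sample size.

For a proportion with margin E = 0.06 at 92% confidence, z = 1.751.
n = p̂(1−p̂)(z/E)² = 0.646 × 0.354 × (1.751/0.06)² = 194.76
Round up: n = 195.

195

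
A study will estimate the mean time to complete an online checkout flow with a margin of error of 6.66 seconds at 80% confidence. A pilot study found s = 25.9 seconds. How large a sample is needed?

For a mean, the margin of error is E = z·σ/√n, so n = (zσ/E)².
At 80% confidence, z = 1.282.
n = (1.282 × 25.9 / 6.66)² = 24.86
Round up: n = 25.

n = 25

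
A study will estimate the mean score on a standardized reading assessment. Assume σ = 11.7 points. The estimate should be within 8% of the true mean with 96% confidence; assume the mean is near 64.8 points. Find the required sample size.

22

For a mean, the margin of error is E = z·σ/√n, so n = (zσ/E)².
At 96% confidence, z = 2.054.
E = 8% of 64.8 = 5.184 points.
n = (2.054 × 11.7 / 5.184)² = 21.49
Round up: n = 22.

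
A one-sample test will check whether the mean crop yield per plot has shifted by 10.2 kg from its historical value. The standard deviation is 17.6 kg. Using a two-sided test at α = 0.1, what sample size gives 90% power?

26

For a one-sample z-test, n = ((z_{α/2} + z_β)·σ/δ)².
z_{α/2} = 1.645 (two-sided α = 0.1); z_β = 1.282 (power 90% → β = 0.1).
n = (2.927 × 17.6 / 10.2)² = 25.51
Round up: n = 26.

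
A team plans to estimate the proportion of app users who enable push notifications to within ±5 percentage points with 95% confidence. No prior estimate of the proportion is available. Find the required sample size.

For a proportion with margin E = 0.05 at 95% confidence, z = 1.960.
With no prior estimate, use p = 0.5, which maximizes p(1−p) at 0.25.
n = 0.25 × (z/E)² = 0.25 × (1.960/0.05)² = 384.16
Round up: n = 385.

n = 385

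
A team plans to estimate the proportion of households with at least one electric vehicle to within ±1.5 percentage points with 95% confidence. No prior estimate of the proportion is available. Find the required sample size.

4269

For a proportion with margin E = 0.015 at 95% confidence, z = 1.960.
With no prior estimate, use p = 0.5, which maximizes p(1−p) at 0.25.
n = 0.25 × (z/E)² = 0.25 × (1.960/0.015)² = 4268.44
Round up: n = 4269.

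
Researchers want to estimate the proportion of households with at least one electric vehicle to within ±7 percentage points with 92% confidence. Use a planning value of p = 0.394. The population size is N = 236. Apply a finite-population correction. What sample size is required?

For a proportion with margin E = 0.07 at 92% confidence, z = 1.751.
n = p̂(1−p̂)(z/E)² = 0.394 × 0.606 × (1.751/0.07)² = 149.40 — call this n₀.
Finite-population correction with N = 236: n = n₀ / (1 + (n₀−1)/N) = 149.40 / 1.629 = 91.71
Round up: n = 92.

92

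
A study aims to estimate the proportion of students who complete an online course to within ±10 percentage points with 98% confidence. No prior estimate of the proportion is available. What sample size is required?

n = 136

For a proportion with margin E = 0.1 at 98% confidence, z = 2.326.
With no prior estimate, use p = 0.5, which maximizes p(1−p) at 0.25.
n = 0.25 × (z/E)² = 0.25 × (2.326/0.1)² = 135.26
Round up: n = 136.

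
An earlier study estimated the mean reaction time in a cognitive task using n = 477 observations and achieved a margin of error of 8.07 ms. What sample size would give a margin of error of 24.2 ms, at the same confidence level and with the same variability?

54

Margin of error scales as 1/√n, so n₂ = n₁·(E₁/E₂)².
n₂ = 477 × (8.07/24.2)² = 477 × 0.1112 = 53.04
Round up: n₂ = 54.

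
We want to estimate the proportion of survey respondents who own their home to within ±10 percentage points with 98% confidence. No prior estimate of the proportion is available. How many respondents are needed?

For a proportion with margin E = 0.1 at 98% confidence, z = 2.326.
With no prior estimate, use p = 0.5, which maximizes p(1−p) at 0.25.
n = 0.25 × (z/E)² = 0.25 × (2.326/0.1)² = 135.26
Round up: n = 136.

136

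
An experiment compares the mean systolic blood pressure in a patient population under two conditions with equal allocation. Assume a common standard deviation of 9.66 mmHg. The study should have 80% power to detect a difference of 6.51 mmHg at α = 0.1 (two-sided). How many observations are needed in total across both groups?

For two equal groups, n per group = 2·((z_{α/2} + z_β)·σ/δ)².
z_{α/2} = 1.645; z_β = 0.842 (power 80%).
n = 2 × (2.487 × 9.66 / 6.51)² = 2 × 13.62 = 27.24
Round up: n = 28 per group.
Total across both groups: 2 × 28 = 56.

56 total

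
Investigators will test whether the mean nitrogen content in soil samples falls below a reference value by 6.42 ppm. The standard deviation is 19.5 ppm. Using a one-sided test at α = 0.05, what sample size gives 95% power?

For a one-sample z-test, n = ((z_α + z_β)·σ/δ)².
z_α = 1.645 (one-sided α = 0.05); z_β = 1.645 (power 95% → β = 0.05).
n = (3.290 × 19.5 / 6.42)² = 99.86
Round up: n = 100.

100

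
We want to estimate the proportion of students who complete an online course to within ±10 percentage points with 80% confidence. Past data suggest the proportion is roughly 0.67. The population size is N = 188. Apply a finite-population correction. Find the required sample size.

n = 31

For a proportion with margin E = 0.1 at 80% confidence, z = 1.282.
n = p̂(1−p̂)(z/E)² = 0.67 × 0.33 × (1.282/0.1)² = 36.34 — call this n₀.
Finite-population correction with N = 188: n = n₀ / (1 + (n₀−1)/N) = 36.34 / 1.188 = 30.59
Round up: n = 31.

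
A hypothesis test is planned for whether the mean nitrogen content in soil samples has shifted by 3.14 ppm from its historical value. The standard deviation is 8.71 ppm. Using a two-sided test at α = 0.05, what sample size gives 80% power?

For a one-sample z-test, n = ((z_{α/2} + z_β)·σ/δ)².
z_{α/2} = 1.960 (two-sided α = 0.05); z_β = 0.842 (power 80% → β = 0.2).
n = (2.802 × 8.71 / 3.14)² = 60.41
Round up: n = 61.

61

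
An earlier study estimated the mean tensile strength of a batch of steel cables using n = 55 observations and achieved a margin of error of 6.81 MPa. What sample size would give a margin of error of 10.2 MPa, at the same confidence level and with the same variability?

Margin of error scales as 1/√n, so n₂ = n₁·(E₁/E₂)².
n₂ = 55 × (6.81/10.2)² = 55 × 0.4458 = 24.52
Round up: n₂ = 25.

25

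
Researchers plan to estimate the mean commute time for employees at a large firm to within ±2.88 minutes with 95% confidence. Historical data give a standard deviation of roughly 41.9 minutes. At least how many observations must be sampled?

For a mean, the margin of error is E = z·σ/√n, so n = (zσ/E)².
At 95% confidence, z = 1.960.
n = (1.960 × 41.9 / 2.88)² = 813.12
Round up: n = 814.

814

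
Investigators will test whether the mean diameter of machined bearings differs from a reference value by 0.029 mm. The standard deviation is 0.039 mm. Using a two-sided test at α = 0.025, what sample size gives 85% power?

For a one-sample z-test, n = ((z_{α/2} + z_β)·σ/δ)².
z_{α/2} = 2.241 (two-sided α = 0.025); z_β = 1.036 (power 85% → β = 0.15).
n = (3.277 × 0.039 / 0.029)² = 19.42
Round up: n = 20.

20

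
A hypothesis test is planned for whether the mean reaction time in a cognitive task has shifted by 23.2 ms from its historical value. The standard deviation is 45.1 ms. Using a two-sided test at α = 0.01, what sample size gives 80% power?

n = 45

For a one-sample z-test, n = ((z_{α/2} + z_β)·σ/δ)².
z_{α/2} = 2.576 (two-sided α = 0.01); z_β = 0.842 (power 80% → β = 0.2).
n = (3.418 × 45.1 / 23.2)² = 44.15
Round up: n = 45.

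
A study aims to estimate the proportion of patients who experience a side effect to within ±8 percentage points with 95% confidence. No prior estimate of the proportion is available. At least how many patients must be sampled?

For a proportion with margin E = 0.08 at 95% confidence, z = 1.960.
With no prior estimate, use p = 0.5, which maximizes p(1−p) at 0.25.
n = 0.25 × (z/E)² = 0.25 × (1.960/0.08)² = 150.06
Round up: n = 151.

151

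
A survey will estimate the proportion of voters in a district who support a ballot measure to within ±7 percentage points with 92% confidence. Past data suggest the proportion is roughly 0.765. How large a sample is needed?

113

For a proportion with margin E = 0.07 at 92% confidence, z = 1.751.
n = p̂(1−p̂)(z/E)² = 0.765 × 0.235 × (1.751/0.07)² = 112.49
Round up: n = 113.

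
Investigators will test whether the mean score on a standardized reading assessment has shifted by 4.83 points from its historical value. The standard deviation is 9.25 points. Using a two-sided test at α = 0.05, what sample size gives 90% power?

For a one-sample z-test, n = ((z_{α/2} + z_β)·σ/δ)².
z_{α/2} = 1.960 (two-sided α = 0.05); z_β = 1.282 (power 90% → β = 0.1).
n = (3.242 × 9.25 / 4.83)² = 38.55
Round up: n = 39.

39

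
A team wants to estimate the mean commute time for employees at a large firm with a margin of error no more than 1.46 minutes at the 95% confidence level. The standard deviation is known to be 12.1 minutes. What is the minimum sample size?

For a mean, the margin of error is E = z·σ/√n, so n = (zσ/E)².
At 95% confidence, z = 1.960.
n = (1.960 × 12.1 / 1.46)² = 263.86
Round up: n = 264.

264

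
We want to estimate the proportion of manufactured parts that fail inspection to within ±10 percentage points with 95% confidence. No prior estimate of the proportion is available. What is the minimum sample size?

For a proportion with margin E = 0.1 at 95% confidence, z = 1.960.
With no prior estimate, use p = 0.5, which maximizes p(1−p) at 0.25.
n = 0.25 × (z/E)² = 0.25 × (1.960/0.1)² = 96.04
Round up: n = 97.

n = 97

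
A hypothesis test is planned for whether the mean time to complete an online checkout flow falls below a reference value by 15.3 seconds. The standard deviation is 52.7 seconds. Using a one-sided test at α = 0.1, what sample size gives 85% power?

For a one-sample z-test, n = ((z_α + z_β)·σ/δ)².
z_α = 1.282 (one-sided α = 0.1); z_β = 1.036 (power 85% → β = 0.15).
n = (2.318 × 52.7 / 15.3)² = 63.75
Round up: n = 64.

64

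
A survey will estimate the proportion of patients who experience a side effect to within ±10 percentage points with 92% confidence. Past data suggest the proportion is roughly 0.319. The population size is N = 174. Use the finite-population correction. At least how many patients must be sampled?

49

For a proportion with margin E = 0.1 at 92% confidence, z = 1.751.
n = p̂(1−p̂)(z/E)² = 0.319 × 0.681 × (1.751/0.1)² = 66.61 — call this n₀.
Finite-population correction with N = 174: n = n₀ / (1 + (n₀−1)/N) = 66.61 / 1.377 = 48.37
Round up: n = 49.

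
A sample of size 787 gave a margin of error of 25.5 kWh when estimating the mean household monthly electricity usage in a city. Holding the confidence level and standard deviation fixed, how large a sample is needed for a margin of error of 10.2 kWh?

4919

Margin of error scales as 1/√n, so n₂ = n₁·(E₁/E₂)².
n₂ = 787 × (25.5/10.2)² = 787 × 6.25 = 4918.75
Round up: n₂ = 4919.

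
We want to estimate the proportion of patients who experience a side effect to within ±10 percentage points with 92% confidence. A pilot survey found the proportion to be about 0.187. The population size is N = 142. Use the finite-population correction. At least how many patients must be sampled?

36

For a proportion with margin E = 0.1 at 92% confidence, z = 1.751.
n = p̂(1−p̂)(z/E)² = 0.187 × 0.813 × (1.751/0.1)² = 46.61 — call this n₀.
Finite-population correction with N = 142: n = n₀ / (1 + (n₀−1)/N) = 46.61 / 1.321 = 35.28
Round up: n = 36.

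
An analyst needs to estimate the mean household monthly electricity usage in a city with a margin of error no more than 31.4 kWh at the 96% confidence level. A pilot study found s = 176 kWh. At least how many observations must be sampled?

For a mean, the margin of error is E = z·σ/√n, so n = (zσ/E)².
At 96% confidence, z = 2.054.
n = (2.054 × 176 / 31.4)² = 132.55
Round up: n = 133.

133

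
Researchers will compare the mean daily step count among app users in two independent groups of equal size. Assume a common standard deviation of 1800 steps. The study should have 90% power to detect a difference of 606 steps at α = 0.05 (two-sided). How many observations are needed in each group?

186 per group

For two equal groups, n per group = 2·((z_{α/2} + z_β)·σ/δ)².
z_{α/2} = 1.960; z_β = 1.282 (power 90%).
n = 2 × (3.242 × 1800 / 606)² = 2 × 92.73 = 185.46
Round up: n = 186 per group.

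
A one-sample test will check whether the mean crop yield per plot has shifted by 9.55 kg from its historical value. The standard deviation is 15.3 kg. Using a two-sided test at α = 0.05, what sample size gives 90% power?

For a one-sample z-test, n = ((z_{α/2} + z_β)·σ/δ)².
z_{α/2} = 1.960 (two-sided α = 0.05); z_β = 1.282 (power 90% → β = 0.1).
n = (3.242 × 15.3 / 9.55)² = 26.98
Round up: n = 27.

n = 27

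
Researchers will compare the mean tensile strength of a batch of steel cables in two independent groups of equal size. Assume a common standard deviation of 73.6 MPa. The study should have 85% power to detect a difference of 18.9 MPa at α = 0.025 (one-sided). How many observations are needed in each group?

For two equal groups, n per group = 2·((z_α + z_β)·σ/δ)².
z_α = 1.960; z_β = 1.036 (power 85%).
n = 2 × (2.996 × 73.6 / 18.9)² = 2 × 136.12 = 272.24
Round up: n = 273 per group.

273 per group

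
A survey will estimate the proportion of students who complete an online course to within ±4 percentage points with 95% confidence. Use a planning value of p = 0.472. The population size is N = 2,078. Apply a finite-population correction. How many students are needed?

465

For a proportion with margin E = 0.04 at 95% confidence, z = 1.960.
n = p̂(1−p̂)(z/E)² = 0.472 × 0.528 × (1.960/0.04)² = 598.37 — call this n₀.
Finite-population correction with N = 2,078: n = n₀ / (1 + (n₀−1)/N) = 598.37 / 1.287 = 464.93
Round up: n = 465.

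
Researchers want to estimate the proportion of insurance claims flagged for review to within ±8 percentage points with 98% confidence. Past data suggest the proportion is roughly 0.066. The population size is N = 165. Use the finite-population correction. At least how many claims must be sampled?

For a proportion with margin E = 0.08 at 98% confidence, z = 2.326.
n = p̂(1−p̂)(z/E)² = 0.066 × 0.934 × (2.326/0.08)² = 52.11 — call this n₀.
Finite-population correction with N = 165: n = n₀ / (1 + (n₀−1)/N) = 52.11 / 1.31 = 39.78
Round up: n = 40.

n = 40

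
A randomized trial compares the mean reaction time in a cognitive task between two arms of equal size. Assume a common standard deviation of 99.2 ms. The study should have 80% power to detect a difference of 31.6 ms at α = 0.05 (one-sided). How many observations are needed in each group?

122 per group

For two equal groups, n per group = 2·((z_α + z_β)·σ/δ)².
z_α = 1.645; z_β = 0.842 (power 80%).
n = 2 × (2.487 × 99.2 / 31.6)² = 2 × 60.95 = 121.90
Round up: n = 122 per group.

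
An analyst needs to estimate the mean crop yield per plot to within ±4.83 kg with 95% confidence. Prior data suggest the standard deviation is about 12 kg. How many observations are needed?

24

For a mean, the margin of error is E = z·σ/√n, so n = (zσ/E)².
At 95% confidence, z = 1.960.
n = (1.960 × 12 / 4.83)² = 23.71
Round up: n = 24.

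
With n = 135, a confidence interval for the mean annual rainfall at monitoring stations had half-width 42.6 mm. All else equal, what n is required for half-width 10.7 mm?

Margin of error scales as 1/√n, so n₂ = n₁·(E₁/E₂)².
n₂ = 135 × (42.6/10.7)² = 135 × 15.85 = 2139.75
Round up: n₂ = 2140.

2140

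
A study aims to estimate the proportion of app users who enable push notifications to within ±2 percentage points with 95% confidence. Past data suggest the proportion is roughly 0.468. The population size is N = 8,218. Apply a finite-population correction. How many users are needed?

For a proportion with margin E = 0.02 at 95% confidence, z = 1.960.
n = p̂(1−p̂)(z/E)² = 0.468 × 0.532 × (1.960/0.02)² = 2391.17 — call this n₀.
Finite-population correction with N = 8,218: n = n₀ / (1 + (n₀−1)/N) = 2391.17 / 1.291 = 1852.18
Round up: n = 1853.

n = 1853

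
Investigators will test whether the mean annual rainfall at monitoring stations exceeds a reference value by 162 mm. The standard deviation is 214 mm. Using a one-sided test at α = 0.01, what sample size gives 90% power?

23

For a one-sample z-test, n = ((z_α + z_β)·σ/δ)².
z_α = 2.326 (one-sided α = 0.01); z_β = 1.282 (power 90% → β = 0.1).
n = (3.608 × 214 / 162)² = 22.72
Round up: n = 23.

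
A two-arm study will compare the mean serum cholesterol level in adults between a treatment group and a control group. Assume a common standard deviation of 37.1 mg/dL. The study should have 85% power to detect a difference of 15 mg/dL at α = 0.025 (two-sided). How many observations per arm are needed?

132 per group

For two equal groups, n per group = 2·((z_{α/2} + z_β)·σ/δ)².
z_{α/2} = 2.241; z_β = 1.036 (power 85%).
n = 2 × (3.277 × 37.1 / 15)² = 2 × 65.69 = 131.38
Round up: n = 132 per group.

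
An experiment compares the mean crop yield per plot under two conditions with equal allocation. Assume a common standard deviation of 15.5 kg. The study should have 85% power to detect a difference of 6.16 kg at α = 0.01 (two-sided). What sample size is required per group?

For two equal groups, n per group = 2·((z_{α/2} + z_β)·σ/δ)².
z_{α/2} = 2.576; z_β = 1.036 (power 85%).
n = 2 × (3.612 × 15.5 / 6.16)² = 2 × 82.60 = 165.20
Round up: n = 166 per group.

166 per group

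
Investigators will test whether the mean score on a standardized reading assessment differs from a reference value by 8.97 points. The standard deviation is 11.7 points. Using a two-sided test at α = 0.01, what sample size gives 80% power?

For a one-sample z-test, n = ((z_{α/2} + z_β)·σ/δ)².
z_{α/2} = 2.576 (two-sided α = 0.01); z_β = 0.842 (power 80% → β = 0.2).
n = (3.418 × 11.7 / 8.97)² = 19.88
Round up: n = 20.

20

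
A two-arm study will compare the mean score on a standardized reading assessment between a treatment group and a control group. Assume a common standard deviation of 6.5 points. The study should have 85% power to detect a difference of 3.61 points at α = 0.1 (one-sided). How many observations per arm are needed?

For two equal groups, n per group = 2·((z_α + z_β)·σ/δ)².
z_α = 1.282; z_β = 1.036 (power 85%).
n = 2 × (2.318 × 6.5 / 3.61)² = 2 × 17.42 = 34.84
Round up: n = 35 per group.

35 per group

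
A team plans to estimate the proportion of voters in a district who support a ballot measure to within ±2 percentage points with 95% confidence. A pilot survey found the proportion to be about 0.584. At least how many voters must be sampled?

n = 2334

For a proportion with margin E = 0.02 at 95% confidence, z = 1.960.
n = p̂(1−p̂)(z/E)² = 0.584 × 0.416 × (1.960/0.02)² = 2333.23
Round up: n = 2334.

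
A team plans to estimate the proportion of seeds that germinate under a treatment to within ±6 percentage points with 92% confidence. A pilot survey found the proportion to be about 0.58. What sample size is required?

For a proportion with margin E = 0.06 at 92% confidence, z = 1.751.
n = p̂(1−p̂)(z/E)² = 0.58 × 0.42 × (1.751/0.06)² = 207.47
Round up: n = 208.

n = 208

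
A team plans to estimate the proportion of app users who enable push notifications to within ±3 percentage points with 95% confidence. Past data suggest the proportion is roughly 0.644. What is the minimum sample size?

979

For a proportion with margin E = 0.03 at 95% confidence, z = 1.960.
n = p̂(1−p̂)(z/E)² = 0.644 × 0.356 × (1.960/0.03)² = 978.60
Round up: n = 979.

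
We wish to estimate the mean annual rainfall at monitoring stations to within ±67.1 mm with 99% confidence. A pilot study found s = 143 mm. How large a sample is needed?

31

For a mean, the margin of error is E = z·σ/√n, so n = (zσ/E)².
At 99% confidence, z = 2.576.
n = (2.576 × 143 / 67.1)² = 30.14
Round up: n = 31.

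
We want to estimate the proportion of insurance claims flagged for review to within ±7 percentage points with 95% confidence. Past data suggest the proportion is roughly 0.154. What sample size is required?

For a proportion with margin E = 0.07 at 95% confidence, z = 1.960.
n = p̂(1−p̂)(z/E)² = 0.154 × 0.846 × (1.960/0.07)² = 102.14
Round up: n = 103.

n = 103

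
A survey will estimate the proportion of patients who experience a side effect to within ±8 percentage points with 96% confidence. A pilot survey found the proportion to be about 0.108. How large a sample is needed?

64

For a proportion with margin E = 0.08 at 96% confidence, z = 2.054.
n = p̂(1−p̂)(z/E)² = 0.108 × 0.892 × (2.054/0.08)² = 63.51
Round up: n = 64.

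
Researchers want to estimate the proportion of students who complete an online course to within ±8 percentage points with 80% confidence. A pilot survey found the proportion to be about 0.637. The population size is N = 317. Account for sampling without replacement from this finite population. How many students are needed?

n = 51

For a proportion with margin E = 0.08 at 80% confidence, z = 1.282.
n = p̂(1−p̂)(z/E)² = 0.637 × 0.363 × (1.282/0.08)² = 59.38 — call this n₀.
Finite-population correction with N = 317: n = n₀ / (1 + (n₀−1)/N) = 59.38 / 1.184 = 50.15
Round up: n = 51.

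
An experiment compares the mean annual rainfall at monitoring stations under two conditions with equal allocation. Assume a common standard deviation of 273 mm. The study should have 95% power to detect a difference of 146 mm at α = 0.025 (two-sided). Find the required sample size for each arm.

For two equal groups, n per group = 2·((z_{α/2} + z_β)·σ/δ)².
z_{α/2} = 2.241; z_β = 1.645 (power 95%).
n = 2 × (3.886 × 273 / 146)² = 2 × 52.80 = 105.60
Round up: n = 106 per group.

106 per group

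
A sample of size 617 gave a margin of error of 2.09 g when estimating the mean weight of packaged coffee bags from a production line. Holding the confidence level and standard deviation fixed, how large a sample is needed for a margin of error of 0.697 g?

n = 5548

Margin of error scales as 1/√n, so n₂ = n₁·(E₁/E₂)².
n₂ = 617 × (2.09/0.697)² = 617 × 8.991 = 5547.45
Round up: n₂ = 5548.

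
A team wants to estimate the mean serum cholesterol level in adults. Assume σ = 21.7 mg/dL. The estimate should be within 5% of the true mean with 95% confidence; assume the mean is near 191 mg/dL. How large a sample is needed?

20

For a mean, the margin of error is E = z·σ/√n, so n = (zσ/E)².
At 95% confidence, z = 1.960.
E = 5% of 191 = 9.55 mg/dL.
n = (1.960 × 21.7 / 9.55)² = 19.83
Round up: n = 20.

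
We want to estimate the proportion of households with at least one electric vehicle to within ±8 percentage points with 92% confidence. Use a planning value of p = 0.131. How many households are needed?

55

For a proportion with margin E = 0.08 at 92% confidence, z = 1.751.
n = p̂(1−p̂)(z/E)² = 0.131 × 0.869 × (1.751/0.08)² = 54.54
Round up: n = 55.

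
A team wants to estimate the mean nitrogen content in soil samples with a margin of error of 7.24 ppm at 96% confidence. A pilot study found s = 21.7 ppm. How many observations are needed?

For a mean, the margin of error is E = z·σ/√n, so n = (zσ/E)².
At 96% confidence, z = 2.054.
n = (2.054 × 21.7 / 7.24)² = 37.90
Round up: n = 38.

38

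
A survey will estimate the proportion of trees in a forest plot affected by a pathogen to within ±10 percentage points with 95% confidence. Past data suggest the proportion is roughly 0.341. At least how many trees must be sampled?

87

For a proportion with margin E = 0.1 at 95% confidence, z = 1.960.
n = p̂(1−p̂)(z/E)² = 0.341 × 0.659 × (1.960/0.1)² = 86.33
Round up: n = 87.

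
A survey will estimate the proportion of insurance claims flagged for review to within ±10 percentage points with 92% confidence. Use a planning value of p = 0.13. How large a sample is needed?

For a proportion with margin E = 0.1 at 92% confidence, z = 1.751.
n = p̂(1−p̂)(z/E)² = 0.13 × 0.87 × (1.751/0.1)² = 34.68
Round up: n = 35.

35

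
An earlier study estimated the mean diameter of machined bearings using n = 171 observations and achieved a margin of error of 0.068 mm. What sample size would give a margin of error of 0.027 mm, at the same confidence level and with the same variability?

Margin of error scales as 1/√n, so n₂ = n₁·(E₁/E₂)².
n₂ = 171 × (0.068/0.027)² = 171 × 6.343 = 1084.65
Round up: n₂ = 1085.

1085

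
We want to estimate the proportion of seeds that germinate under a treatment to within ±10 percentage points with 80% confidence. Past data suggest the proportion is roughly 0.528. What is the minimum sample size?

For a proportion with margin E = 0.1 at 80% confidence, z = 1.282.
n = p̂(1−p̂)(z/E)² = 0.528 × 0.472 × (1.282/0.1)² = 40.96
Round up: n = 41.

41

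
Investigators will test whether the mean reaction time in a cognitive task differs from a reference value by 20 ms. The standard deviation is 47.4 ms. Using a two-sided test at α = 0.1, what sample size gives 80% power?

For a one-sample z-test, n = ((z_{α/2} + z_β)·σ/δ)².
z_{α/2} = 1.645 (two-sided α = 0.1); z_β = 0.842 (power 80% → β = 0.2).
n = (2.487 × 47.4 / 20)² = 34.74
Round up: n = 35.

35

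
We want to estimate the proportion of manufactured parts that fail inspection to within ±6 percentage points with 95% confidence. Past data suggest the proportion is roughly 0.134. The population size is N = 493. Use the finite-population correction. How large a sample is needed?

For a proportion with margin E = 0.06 at 95% confidence, z = 1.960.
n = p̂(1−p̂)(z/E)² = 0.134 × 0.866 × (1.960/0.06)² = 123.83 — call this n₀.
Finite-population correction with N = 493: n = n₀ / (1 + (n₀−1)/N) = 123.83 / 1.249 = 99.14
Round up: n = 100.

100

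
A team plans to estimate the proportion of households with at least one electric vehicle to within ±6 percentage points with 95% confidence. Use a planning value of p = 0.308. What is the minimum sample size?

228

For a proportion with margin E = 0.06 at 95% confidence, z = 1.960.
n = p̂(1−p̂)(z/E)² = 0.308 × 0.692 × (1.960/0.06)² = 227.44
Round up: n = 228.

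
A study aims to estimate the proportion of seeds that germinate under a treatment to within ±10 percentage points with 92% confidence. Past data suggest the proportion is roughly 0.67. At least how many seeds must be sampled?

n = 68

For a proportion with margin E = 0.1 at 92% confidence, z = 1.751.
n = p̂(1−p̂)(z/E)² = 0.67 × 0.33 × (1.751/0.1)² = 67.79
Round up: n = 68.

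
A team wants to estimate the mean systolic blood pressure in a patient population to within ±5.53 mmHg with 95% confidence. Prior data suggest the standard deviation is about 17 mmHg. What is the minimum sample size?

For a mean, the margin of error is E = z·σ/√n, so n = (zσ/E)².
At 95% confidence, z = 1.960.
n = (1.960 × 17 / 5.53)² = 36.30
Round up: n = 37.

37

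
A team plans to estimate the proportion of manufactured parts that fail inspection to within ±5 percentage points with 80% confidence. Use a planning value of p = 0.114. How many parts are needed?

For a proportion with margin E = 0.05 at 80% confidence, z = 1.282.
n = p̂(1−p̂)(z/E)² = 0.114 × 0.886 × (1.282/0.05)² = 66.40
Round up: n = 67.

67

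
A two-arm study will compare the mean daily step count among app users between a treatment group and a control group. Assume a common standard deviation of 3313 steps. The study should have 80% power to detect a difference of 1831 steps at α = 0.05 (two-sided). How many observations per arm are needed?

52 per group

For two equal groups, n per group = 2·((z_{α/2} + z_β)·σ/δ)².
z_{α/2} = 1.960; z_β = 0.842 (power 80%).
n = 2 × (2.802 × 3313 / 1831)² = 2 × 25.70 = 51.40
Round up: n = 52 per group.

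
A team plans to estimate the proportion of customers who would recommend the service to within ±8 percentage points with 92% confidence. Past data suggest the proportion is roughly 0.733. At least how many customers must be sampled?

94

For a proportion with margin E = 0.08 at 92% confidence, z = 1.751.
n = p̂(1−p̂)(z/E)² = 0.733 × 0.267 × (1.751/0.08)² = 93.76
Round up: n = 94.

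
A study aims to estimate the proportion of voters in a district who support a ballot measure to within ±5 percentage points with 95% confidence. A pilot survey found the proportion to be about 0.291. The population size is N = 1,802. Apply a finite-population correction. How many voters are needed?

For a proportion with margin E = 0.05 at 95% confidence, z = 1.960.
n = p̂(1−p̂)(z/E)² = 0.291 × 0.709 × (1.960/0.05)² = 317.04 — call this n₀.
Finite-population correction with N = 1,802: n = n₀ / (1 + (n₀−1)/N) = 317.04 / 1.175 = 269.82
Round up: n = 270.

270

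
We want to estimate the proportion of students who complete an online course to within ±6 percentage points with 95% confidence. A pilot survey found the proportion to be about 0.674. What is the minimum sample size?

n = 235

For a proportion with margin E = 0.06 at 95% confidence, z = 1.960.
n = p̂(1−p̂)(z/E)² = 0.674 × 0.326 × (1.960/0.06)² = 234.47
Round up: n = 235.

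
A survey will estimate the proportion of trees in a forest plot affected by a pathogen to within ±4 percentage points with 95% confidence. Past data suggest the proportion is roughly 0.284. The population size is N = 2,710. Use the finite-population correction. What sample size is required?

n = 414

For a proportion with margin E = 0.04 at 95% confidence, z = 1.960.
n = p̂(1−p̂)(z/E)² = 0.284 × 0.716 × (1.960/0.04)² = 488.23 — call this n₀.
Finite-population correction with N = 2,710: n = n₀ / (1 + (n₀−1)/N) = 488.23 / 1.18 = 413.75
Round up: n = 414.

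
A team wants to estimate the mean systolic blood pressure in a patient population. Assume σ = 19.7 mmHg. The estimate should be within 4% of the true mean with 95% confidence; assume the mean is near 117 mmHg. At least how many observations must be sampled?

69

For a mean, the margin of error is E = z·σ/√n, so n = (zσ/E)².
At 95% confidence, z = 1.960.
E = 4% of 117 = 4.68 mmHg.
n = (1.960 × 19.7 / 4.68)² = 68.07
Round up: n = 69.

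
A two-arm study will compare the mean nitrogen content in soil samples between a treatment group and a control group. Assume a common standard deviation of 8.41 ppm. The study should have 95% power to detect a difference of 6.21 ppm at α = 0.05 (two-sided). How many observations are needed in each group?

For two equal groups, n per group = 2·((z_{α/2} + z_β)·σ/δ)².
z_{α/2} = 1.960; z_β = 1.645 (power 95%).
n = 2 × (3.605 × 8.41 / 6.21)² = 2 × 23.84 = 47.68
Round up: n = 48 per group.

48 per group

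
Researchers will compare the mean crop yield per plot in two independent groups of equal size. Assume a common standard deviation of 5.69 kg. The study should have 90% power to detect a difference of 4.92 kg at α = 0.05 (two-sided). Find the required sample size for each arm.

For two equal groups, n per group = 2·((z_{α/2} + z_β)·σ/δ)².
z_{α/2} = 1.960; z_β = 1.282 (power 90%).
n = 2 × (3.242 × 5.69 / 4.92)² = 2 × 14.06 = 28.12
Round up: n = 29 per group.

29 per group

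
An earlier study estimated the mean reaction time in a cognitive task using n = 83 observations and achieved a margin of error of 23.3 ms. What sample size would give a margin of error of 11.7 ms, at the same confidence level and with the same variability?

Margin of error scales as 1/√n, so n₂ = n₁·(E₁/E₂)².
n₂ = 83 × (23.3/11.7)² = 83 × 3.966 = 329.18
Round up: n₂ = 330.

330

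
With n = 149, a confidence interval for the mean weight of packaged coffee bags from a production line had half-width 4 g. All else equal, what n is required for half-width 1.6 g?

932

Margin of error scales as 1/√n, so n₂ = n₁·(E₁/E₂)².
n₂ = 149 × (4/1.6)² = 149 × 6.25 = 931.25
Round up: n₂ = 932.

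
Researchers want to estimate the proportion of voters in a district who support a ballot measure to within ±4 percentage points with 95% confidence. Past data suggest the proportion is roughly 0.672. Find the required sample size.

530

For a proportion with margin E = 0.04 at 95% confidence, z = 1.960.
n = p̂(1−p̂)(z/E)² = 0.672 × 0.328 × (1.960/0.04)² = 529.22
Round up: n = 530.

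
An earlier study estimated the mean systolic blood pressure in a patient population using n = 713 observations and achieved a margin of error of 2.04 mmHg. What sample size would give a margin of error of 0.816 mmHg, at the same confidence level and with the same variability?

Margin of error scales as 1/√n, so n₂ = n₁·(E₁/E₂)².
n₂ = 713 × (2.04/0.816)² = 713 × 6.25 = 4456.25
Round up: n₂ = 4457.

4457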